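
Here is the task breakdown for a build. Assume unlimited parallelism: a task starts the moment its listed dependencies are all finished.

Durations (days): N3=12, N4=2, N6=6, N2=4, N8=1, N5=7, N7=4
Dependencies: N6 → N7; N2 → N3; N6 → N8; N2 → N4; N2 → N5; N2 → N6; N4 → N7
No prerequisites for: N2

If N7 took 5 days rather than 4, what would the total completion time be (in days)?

Baseline: N2→N3 = 4+12 = 16 → 16 days.
The longest path through N7 is only 14 days, so N7 has float 2.
No other chain overtakes it, so the finish is 16 days.

16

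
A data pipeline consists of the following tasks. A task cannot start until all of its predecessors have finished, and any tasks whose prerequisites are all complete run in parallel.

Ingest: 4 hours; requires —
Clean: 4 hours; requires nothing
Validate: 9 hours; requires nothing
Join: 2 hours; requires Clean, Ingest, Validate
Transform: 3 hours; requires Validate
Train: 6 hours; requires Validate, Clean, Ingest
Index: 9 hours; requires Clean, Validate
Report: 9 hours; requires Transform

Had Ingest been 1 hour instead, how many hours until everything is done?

As given, the longest chain is Validate→Transform→Report = 9+3+9 = 21, so the finish is 21 hours.
Ingest is off the critical path — its longest chain is 10 hours, giving 11 of slack.
The critical path is still Validate→Transform→Report; finish is now 21 hours.

21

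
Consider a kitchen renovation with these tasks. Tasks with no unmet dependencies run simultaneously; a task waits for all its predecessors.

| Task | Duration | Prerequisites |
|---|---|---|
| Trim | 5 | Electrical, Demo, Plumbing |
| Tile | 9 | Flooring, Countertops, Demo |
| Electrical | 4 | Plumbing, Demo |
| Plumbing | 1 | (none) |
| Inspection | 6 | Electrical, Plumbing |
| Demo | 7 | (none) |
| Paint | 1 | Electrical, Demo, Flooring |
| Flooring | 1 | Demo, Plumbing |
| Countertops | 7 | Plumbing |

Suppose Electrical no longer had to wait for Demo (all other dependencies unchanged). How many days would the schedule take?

17

Before: longest chain Demo→Electrical→Inspection = 7+4+6 = 17, finish 17.
Without Demo→Electrical, Electrical's earliest start moves from 7 to 1.
New critical path: Demo→Flooring→Tile = 7+1+9 = 17 ⇒ 17 days.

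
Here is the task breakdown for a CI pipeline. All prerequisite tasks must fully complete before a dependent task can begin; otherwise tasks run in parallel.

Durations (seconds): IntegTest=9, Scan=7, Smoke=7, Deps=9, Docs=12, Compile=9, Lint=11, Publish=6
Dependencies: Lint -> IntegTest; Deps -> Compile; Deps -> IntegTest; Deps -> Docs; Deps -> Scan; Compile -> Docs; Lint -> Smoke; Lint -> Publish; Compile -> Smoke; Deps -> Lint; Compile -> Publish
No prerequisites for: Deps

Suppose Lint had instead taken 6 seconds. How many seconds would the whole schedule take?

Critical path before the change: Deps→Compile→Docs = 9+9+12 = 30 giving 30 seconds.
Lint is off the critical path — its longest chain is 29 seconds, giving 1 of slack.
That remains the longest chain; total 30 seconds.

30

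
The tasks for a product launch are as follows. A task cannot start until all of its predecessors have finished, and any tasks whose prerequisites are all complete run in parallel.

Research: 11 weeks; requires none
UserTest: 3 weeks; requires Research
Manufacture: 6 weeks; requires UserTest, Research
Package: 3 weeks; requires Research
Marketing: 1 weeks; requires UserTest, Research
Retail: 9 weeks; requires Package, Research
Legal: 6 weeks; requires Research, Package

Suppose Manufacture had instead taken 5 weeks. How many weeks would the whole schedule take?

Actual critical path: Research→Package→Retail = 11+3+9 = 23 ⇒ 23 weeks.
Manufacture is off the critical path — its longest chain is 20 weeks, giving 3 of slack.
No other chain overtakes it, so the finish is 23 weeks.

23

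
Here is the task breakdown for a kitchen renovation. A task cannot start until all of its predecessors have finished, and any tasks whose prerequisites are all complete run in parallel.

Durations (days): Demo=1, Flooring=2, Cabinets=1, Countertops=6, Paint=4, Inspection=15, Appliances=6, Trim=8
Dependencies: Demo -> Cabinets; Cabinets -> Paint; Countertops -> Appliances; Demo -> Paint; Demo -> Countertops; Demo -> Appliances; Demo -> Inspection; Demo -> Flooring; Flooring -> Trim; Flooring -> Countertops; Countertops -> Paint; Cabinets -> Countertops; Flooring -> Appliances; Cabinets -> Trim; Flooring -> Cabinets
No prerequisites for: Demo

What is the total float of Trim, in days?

4

Critical path: Demo→Flooring→Cabinets→Countertops→Appliances = 1+2+1+6+6 = 16, so the finish is 16 days.
The longest chain containing Trim totals 12 days.
Slack of Trim = 8 − 4 = 4 days.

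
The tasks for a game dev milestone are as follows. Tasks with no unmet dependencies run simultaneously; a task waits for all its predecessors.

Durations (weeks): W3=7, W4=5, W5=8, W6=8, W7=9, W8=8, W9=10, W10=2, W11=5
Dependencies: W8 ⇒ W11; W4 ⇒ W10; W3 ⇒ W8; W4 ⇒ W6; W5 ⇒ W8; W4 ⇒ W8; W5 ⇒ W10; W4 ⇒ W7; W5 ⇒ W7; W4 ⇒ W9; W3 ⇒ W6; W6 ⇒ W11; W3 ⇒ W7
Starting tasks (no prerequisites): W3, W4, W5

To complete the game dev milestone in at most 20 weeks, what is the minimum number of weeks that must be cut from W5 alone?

Current finish: 21 weeks; target: 20.
W5 is on every critical path, so each week cut from W5 cuts the finish by one (this holds down to a finish of 20).
Need 21 − 20 = 1 week off W5 → W5 becomes 7 weeks, finish becomes 20.

1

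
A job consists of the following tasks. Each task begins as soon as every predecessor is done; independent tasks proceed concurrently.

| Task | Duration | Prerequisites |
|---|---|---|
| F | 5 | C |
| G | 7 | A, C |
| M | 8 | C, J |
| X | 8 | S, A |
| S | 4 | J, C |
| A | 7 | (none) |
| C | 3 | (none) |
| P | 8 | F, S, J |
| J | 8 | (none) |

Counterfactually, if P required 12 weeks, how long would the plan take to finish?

24

The binding path is J→S→P = 8+4+8 = 20; finish at 20 weeks.
P is on the critical path; changing it to 12 makes that path 24 weeks.
The critical path is still J→S→P; finish is now 24 weeks.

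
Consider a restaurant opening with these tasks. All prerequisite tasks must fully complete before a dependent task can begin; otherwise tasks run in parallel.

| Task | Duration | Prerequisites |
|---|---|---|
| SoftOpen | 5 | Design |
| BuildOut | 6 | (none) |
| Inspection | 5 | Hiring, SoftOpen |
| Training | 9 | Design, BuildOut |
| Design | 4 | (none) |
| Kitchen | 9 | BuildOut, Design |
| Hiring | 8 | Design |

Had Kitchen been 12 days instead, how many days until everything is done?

As given, the longest chain is Design→Hiring→Inspection = 4+8+5 = 17, so the finish is 17 days.
Kitchen is off the critical path — its longest chain is 15 days, giving 2 of slack.
Now BuildOut→Kitchen = 6+12 = 18 is longest, so the finish becomes 18 days.

18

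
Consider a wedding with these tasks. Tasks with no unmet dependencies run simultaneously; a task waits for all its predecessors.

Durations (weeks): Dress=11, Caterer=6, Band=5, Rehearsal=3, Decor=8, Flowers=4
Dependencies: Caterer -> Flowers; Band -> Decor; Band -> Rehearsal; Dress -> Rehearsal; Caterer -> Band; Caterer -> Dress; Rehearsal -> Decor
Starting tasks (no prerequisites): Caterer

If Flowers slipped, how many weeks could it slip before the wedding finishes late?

Critical path: Caterer→Dress→Rehearsal→Decor = 6+11+3+8 = 28, so the finish is 28 weeks.
Flowers finishes as early as 10 and must finish by 28.
So Flowers can slip 28 − 10 = 18 weeks.

18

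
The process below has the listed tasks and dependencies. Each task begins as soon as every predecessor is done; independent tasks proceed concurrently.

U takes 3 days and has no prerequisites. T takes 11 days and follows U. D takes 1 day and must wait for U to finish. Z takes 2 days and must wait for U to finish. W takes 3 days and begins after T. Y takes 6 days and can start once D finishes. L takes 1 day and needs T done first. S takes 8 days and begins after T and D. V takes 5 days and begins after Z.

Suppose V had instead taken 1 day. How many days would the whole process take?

Actual critical path: U→T→S = 3+11+8 = 22 ⇒ 22 days.
V is off the critical path — its longest chain is 10 days, giving 12 of slack.
No other chain overtakes it, so the finish is 22 days.

22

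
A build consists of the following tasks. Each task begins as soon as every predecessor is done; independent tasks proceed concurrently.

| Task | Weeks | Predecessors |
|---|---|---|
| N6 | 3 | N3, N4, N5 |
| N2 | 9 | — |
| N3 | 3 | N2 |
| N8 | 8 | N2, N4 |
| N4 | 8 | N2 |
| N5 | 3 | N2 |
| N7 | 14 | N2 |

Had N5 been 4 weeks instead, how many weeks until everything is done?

25

As given, the longest chain is N2→N4→N8 = 9+8+8 = 25, so the finish is 25 weeks.
The longest path through N5 is only 15 weeks, so N5 has float 10.
No other chain overtakes it, so the finish is 25 weeks.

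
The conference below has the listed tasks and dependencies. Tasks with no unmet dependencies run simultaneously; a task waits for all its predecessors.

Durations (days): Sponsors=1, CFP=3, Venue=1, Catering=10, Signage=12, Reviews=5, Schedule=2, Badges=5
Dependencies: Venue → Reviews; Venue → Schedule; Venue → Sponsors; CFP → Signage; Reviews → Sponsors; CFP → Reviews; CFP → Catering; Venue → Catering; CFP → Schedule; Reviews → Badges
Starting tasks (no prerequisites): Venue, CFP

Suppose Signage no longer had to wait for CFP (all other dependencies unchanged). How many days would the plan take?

Original critical path: CFP→Signage = 3+12 = 15 ⇒ 15 days.
Without CFP→Signage, Signage's earliest start moves from 3 to 0.
The longest chain is now CFP→Reviews→Badges = 3+5+5 = 13, so the plan takes 13 days.

13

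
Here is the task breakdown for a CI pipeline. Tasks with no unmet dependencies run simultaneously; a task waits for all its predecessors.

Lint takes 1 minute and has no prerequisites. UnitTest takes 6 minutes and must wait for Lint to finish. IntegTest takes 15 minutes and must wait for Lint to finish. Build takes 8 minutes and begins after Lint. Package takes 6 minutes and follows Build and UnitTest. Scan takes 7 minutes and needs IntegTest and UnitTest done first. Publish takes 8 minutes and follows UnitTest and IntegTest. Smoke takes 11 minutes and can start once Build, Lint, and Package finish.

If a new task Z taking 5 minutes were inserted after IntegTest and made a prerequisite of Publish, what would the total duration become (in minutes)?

Originally the schedule takes 26 minutes.
With Z inserted, Publish now waits for max(UnitTest, IntegTest, Z).
New critical path: Lint→IntegTest→Z→Publish = 1+15+5+8 = 29 ⇒ 29 minutes.

29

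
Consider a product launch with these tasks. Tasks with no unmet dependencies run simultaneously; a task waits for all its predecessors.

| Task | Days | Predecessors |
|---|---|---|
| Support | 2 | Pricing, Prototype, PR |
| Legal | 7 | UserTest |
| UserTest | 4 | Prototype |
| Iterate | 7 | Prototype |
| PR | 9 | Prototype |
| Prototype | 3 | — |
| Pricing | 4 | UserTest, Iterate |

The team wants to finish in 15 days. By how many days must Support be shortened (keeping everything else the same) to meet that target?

1

Current finish: 16 days; target: 15.
Support is on every critical path, so each day cut from Support cuts the finish by one (this holds down to a finish of 15).
Need 16 − 15 = 1 day off Support → Support becomes 1 day, finish becomes 15.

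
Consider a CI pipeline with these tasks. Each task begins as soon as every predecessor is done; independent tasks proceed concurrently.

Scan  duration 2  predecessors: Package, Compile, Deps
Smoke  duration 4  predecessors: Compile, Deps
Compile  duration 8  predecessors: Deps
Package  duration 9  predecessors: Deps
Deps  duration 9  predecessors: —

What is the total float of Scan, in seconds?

The longest chain is Deps→Compile→Smoke = 9+8+4 = 21; overall finish 21 seconds.
Scan finishes as early as 20 and must finish by 21.
Slack of Scan = 19 − 18 = 1 second.

1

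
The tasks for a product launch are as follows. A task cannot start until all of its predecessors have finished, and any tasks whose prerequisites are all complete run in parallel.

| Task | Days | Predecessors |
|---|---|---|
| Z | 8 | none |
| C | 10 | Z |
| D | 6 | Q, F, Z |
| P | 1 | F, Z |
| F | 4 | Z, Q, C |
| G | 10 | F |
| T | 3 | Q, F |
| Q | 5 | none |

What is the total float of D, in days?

The longest chain is Z→C→F→G = 8+10+4+10 = 32; overall finish 32 days.
D finishes as early as 28 and must finish by 32.
Float = 32 − 28 = 4.

4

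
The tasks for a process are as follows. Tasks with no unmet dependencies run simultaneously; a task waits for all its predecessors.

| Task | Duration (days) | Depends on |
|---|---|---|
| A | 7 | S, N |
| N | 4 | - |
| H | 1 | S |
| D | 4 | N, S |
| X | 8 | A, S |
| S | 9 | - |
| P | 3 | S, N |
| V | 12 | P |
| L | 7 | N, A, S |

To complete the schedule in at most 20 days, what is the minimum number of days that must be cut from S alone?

Current finish: 24 days; target: 20.
S is on every critical path, so each day cut from S cuts the finish by one (this holds down to a finish of 19).
Need 24 − 20 = 4 days off S → S becomes 5 days, finish becomes 20.

4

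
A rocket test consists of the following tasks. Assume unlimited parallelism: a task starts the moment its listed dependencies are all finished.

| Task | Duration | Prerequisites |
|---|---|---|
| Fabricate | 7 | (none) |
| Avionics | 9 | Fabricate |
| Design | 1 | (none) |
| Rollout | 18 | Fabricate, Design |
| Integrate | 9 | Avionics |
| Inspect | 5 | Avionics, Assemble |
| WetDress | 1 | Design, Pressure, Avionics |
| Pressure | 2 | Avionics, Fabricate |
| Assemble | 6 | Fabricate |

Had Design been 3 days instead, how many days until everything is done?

25

Critical path before the change: Fabricate→Avionics→Integrate = 7+9+9 = 25 giving 25 days.
Design is off the critical path — its longest chain is 19 days, giving 6 of slack.
No other chain overtakes it, so the finish is 25 days.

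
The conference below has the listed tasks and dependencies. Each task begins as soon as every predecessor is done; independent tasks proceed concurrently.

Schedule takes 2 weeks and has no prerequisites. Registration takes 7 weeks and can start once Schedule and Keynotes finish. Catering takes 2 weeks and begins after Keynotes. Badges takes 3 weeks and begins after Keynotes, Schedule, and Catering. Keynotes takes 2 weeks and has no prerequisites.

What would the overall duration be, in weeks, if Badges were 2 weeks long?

The binding path is Schedule→Registration = 2+7 = 9; finish at 9 weeks.
Badges has 2 weeks of float (longest path through it is 7).
That remains the longest chain; total 9 weeks.

9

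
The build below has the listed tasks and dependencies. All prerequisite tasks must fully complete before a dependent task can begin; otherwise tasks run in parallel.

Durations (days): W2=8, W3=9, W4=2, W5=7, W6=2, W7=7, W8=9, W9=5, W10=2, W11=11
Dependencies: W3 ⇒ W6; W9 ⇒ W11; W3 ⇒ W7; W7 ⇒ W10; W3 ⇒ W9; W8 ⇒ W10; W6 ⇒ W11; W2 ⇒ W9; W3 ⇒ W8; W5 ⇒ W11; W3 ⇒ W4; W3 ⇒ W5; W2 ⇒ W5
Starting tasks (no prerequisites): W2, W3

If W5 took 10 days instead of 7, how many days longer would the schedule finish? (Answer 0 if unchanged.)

As given, the longest chain is W3→W5→W11 = 9+7+11 = 27, so the finish is 27 days.
W5 is on the critical path; changing it to 10 makes that path 30 days.
That remains the longest chain; total 30 days.
Change in finish: 30 − 27 = +3 days.

3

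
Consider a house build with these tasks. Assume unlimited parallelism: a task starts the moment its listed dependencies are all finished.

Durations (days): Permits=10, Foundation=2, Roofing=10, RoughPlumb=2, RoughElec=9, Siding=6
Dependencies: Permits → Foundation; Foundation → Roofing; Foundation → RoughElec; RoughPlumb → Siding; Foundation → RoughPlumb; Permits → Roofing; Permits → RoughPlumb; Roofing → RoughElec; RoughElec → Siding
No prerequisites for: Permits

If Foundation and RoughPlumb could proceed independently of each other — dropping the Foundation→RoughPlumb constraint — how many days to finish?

37

Before: longest chain Permits→Foundation→Roofing→RoughElec→Siding = 10+2+10+9+6 = 37, finish 37.
Without Foundation→RoughPlumb, RoughPlumb's earliest start moves from 12 to 10.
New critical path: Permits→Foundation→Roofing→RoughElec→Siding = 10+2+10+9+6 = 37 ⇒ 37 days.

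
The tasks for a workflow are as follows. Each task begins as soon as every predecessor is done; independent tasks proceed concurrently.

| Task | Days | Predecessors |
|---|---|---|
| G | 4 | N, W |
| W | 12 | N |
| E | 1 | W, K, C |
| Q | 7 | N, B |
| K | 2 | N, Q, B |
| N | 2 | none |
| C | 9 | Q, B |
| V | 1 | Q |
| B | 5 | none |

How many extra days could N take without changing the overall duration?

B→Q→C→E = 5+7+9+1 = 22 sets the makespan at 22 days.
N finishes as early as 2 and must finish by 5.
Float = 22 − 19 = 3.

3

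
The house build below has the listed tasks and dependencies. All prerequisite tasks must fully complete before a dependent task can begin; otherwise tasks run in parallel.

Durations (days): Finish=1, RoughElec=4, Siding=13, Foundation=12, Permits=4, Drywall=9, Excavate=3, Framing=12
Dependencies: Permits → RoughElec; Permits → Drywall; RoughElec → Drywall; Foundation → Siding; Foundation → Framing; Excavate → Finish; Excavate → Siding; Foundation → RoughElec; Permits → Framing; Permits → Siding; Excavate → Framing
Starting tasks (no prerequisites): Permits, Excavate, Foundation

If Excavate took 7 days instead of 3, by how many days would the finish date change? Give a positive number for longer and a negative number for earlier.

As given, the longest chain is Foundation→RoughElec→Drywall = 12+4+9 = 25, so the finish is 25 days.
The longest path through Excavate is only 16 days, so Excavate has float 9.
The critical path is still Foundation→RoughElec→Drywall; finish is now 25 days.
Change in finish: 25 − 25 = +0 days.

0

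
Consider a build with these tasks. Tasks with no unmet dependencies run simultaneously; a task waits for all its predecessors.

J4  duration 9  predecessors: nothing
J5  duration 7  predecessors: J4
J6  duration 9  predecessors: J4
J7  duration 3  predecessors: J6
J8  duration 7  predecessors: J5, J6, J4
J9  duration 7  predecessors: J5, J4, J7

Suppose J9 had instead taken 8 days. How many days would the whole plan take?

Baseline: J4→J6→J7→J9 = 9+9+3+7 = 28 → 28 days.
J9 lies on that path, so at 8 days the path becomes 29 days.
That remains the longest chain; total 29 days.

29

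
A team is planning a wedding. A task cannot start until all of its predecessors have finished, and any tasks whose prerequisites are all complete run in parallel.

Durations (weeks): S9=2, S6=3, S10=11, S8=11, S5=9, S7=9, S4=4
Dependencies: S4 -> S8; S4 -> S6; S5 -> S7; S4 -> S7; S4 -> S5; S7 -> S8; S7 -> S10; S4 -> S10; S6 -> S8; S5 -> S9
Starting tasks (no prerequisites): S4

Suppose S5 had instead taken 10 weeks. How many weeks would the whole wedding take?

Actual critical path: S4→S5→S7→S8 = 4+9+9+11 = 33 ⇒ 33 weeks.
S5 lies on that path, so at 10 weeks the path becomes 34 weeks.
The critical path is still S4→S5→S7→S8; finish is now 34 weeks.

34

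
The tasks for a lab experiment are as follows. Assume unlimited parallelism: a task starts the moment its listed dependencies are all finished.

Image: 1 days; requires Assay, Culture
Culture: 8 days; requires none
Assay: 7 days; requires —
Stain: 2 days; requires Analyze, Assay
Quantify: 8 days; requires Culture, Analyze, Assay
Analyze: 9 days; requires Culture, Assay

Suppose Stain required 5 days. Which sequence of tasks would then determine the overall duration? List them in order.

Actual critical path: Culture→Analyze→Quantify = 8+9+8 = 25 ⇒ 25 days.
Stain is off the critical path — its longest chain is 19 days, giving 6 of slack.
No other chain overtakes it, so the finish is 25 days.

Culture, Analyze, Quantify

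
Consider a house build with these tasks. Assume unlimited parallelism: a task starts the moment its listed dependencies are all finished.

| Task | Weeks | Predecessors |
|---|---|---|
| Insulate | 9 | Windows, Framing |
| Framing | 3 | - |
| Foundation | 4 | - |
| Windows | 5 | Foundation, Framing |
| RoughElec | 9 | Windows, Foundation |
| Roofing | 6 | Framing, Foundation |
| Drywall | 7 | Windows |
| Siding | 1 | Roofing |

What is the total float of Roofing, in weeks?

7

The longest chain is Foundation→Windows→RoughElec = 4+5+9 = 18; overall finish 18 weeks.
Longest path through Roofing: 11 weeks (earliest finish 10, latest finish 17).
Float = 18 − 11 = 7.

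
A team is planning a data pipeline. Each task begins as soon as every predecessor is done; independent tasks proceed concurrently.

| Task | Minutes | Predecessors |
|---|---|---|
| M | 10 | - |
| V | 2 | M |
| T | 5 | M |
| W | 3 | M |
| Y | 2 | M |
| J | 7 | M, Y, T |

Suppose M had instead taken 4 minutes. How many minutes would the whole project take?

Baseline: M→T→J = 10+5+7 = 22 → 22 minutes.
Since M is critical, the -6 change carries straight to that chain (now 16 minutes).
That remains the longest chain; total 16 minutes.

16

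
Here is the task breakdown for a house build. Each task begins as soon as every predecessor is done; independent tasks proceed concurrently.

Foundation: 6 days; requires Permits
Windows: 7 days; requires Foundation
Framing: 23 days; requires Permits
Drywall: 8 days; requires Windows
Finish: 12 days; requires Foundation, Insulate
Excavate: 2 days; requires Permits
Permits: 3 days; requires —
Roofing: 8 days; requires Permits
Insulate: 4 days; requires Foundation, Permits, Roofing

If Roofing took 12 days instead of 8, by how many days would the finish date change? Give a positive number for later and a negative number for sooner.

Critical path before the change: Permits→Roofing→Insulate→Finish = 3+8+4+12 = 27 giving 27 days.
Since Roofing is critical, the +4 change carries straight to that chain (now 31 days).
The critical path is still Permits→Roofing→Insulate→Finish; finish is now 31 days.
Change in finish: 31 − 27 = +4 days.

4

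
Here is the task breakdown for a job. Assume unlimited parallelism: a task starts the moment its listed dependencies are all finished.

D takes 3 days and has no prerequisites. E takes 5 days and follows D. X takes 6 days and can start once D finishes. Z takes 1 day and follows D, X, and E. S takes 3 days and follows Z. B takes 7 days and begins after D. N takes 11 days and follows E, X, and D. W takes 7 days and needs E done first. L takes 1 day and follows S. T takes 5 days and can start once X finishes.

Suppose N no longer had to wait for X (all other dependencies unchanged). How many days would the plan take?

19

Before: longest chain D→X→N = 3+6+11 = 20, finish 20.
Without X→N, N's earliest start moves from 9 to 8.
New critical path: D→E→N = 3+5+11 = 19 ⇒ 19 days.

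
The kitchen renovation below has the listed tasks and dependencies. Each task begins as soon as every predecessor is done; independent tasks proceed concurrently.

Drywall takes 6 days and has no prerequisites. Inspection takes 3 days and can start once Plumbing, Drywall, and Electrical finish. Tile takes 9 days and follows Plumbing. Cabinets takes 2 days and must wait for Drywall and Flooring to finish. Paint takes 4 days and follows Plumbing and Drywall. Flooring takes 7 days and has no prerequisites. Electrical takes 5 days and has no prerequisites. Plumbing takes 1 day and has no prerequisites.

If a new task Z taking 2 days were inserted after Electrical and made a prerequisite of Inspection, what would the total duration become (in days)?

10

Originally the plan takes 10 days.
With Z inserted, Inspection now waits for max(Plumbing, Drywall, Electrical, Z).
New critical path: Plumbing→Tile = 1+9 = 10 ⇒ 10 days.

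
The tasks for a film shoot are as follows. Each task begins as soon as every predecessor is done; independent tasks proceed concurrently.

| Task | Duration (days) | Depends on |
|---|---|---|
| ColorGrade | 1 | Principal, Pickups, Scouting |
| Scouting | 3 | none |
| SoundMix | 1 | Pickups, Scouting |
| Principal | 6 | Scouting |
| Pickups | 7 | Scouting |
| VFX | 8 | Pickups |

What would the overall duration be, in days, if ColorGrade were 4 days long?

Critical path before the change: Scouting→Pickups→VFX = 3+7+8 = 18 giving 18 days.
ColorGrade has 7 days of float (longest path through it is 11).
That remains the longest chain; total 18 days.

18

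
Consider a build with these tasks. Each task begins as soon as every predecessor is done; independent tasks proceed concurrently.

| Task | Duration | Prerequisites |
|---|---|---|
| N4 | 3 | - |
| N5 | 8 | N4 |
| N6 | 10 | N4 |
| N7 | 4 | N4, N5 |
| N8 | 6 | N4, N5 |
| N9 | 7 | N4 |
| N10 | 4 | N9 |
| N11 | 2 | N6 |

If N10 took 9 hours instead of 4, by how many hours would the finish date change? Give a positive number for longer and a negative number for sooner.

The binding path is N4→N5→N8 = 3+8+6 = 17; finish at 17 hours.
N10 is off the critical path — its longest chain is 14 hours, giving 3 of slack.
Now N4→N9→N10 = 3+7+9 = 19 is longest, so the finish becomes 19 hours.
Change in finish: 19 − 17 = +2 hours.

2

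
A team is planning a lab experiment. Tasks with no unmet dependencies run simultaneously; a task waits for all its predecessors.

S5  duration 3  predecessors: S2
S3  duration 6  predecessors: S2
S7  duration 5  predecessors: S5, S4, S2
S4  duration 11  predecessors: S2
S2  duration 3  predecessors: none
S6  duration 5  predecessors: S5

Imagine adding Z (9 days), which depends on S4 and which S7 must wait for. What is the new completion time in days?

Originally the job takes 19 days.
With Z inserted, S7 now waits for max(S5, S4, S2, Z).
New critical path: S2→S4→Z→S7 = 3+11+9+5 = 28 ⇒ 28 days.

28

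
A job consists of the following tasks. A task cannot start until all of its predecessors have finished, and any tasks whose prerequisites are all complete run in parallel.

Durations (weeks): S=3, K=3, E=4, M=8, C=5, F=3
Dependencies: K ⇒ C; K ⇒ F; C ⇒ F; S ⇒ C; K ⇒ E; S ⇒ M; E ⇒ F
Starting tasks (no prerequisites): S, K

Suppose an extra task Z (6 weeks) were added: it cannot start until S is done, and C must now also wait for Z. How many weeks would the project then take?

Originally the project takes 11 weeks.
With Z inserted, C now waits for max(S, K, Z).
New critical path: S→Z→C→F = 3+6+5+3 = 17 ⇒ 17 weeks.

17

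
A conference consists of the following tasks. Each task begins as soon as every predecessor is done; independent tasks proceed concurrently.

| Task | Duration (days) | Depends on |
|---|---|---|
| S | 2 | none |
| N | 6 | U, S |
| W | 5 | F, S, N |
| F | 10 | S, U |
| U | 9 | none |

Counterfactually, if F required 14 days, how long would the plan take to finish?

Critical path before the change: U→F→W = 9+10+5 = 24 giving 24 days.
F lies on that path, so at 14 days the path becomes 28 days.
The critical path is still U→F→W; finish is now 28 days.

28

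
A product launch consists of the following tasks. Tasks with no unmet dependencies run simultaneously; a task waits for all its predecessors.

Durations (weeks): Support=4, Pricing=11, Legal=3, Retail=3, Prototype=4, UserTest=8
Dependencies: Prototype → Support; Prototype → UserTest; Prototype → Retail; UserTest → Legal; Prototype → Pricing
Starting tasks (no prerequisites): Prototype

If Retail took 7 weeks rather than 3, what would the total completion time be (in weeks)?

Baseline: Prototype→UserTest→Legal = 4+8+3 = 15 → 15 weeks.
Retail is off the critical path — its longest chain is 7 weeks, giving 8 of slack.
The critical path is still Prototype→UserTest→Legal; finish is now 15 weeks.

15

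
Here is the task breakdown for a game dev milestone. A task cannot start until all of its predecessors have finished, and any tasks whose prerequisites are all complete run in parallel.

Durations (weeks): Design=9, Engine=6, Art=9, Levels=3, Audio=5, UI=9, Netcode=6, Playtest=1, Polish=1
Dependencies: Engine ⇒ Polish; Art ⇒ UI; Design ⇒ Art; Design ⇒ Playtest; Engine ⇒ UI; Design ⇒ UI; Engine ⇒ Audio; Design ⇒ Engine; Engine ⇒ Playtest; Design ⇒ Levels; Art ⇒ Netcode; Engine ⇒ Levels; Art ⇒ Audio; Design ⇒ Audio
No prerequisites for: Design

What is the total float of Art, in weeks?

0

Critical path: Design→Art→UI = 9+9+9 = 27, so the finish is 27 weeks.
Longest path through Art: 27 weeks (earliest finish 18, latest finish 18).
So Art can slip 18 − 18 = 0 weeks.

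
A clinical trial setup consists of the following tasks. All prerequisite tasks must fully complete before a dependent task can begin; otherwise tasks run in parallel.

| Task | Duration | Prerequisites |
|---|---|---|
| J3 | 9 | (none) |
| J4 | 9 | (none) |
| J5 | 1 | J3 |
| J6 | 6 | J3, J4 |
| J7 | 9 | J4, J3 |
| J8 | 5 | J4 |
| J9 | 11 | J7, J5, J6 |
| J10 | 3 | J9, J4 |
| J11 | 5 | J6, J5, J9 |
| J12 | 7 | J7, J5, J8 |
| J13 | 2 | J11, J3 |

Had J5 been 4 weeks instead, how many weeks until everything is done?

36

As given, the longest chain is J3→J7→J9→J11→J13 = 9+9+11+5+2 = 36, so the finish is 36 weeks.
J5 is off the critical path — its longest chain is 28 weeks, giving 8 of slack.
The critical path is still J3→J7→J9→J11→J13; finish is now 36 weeks.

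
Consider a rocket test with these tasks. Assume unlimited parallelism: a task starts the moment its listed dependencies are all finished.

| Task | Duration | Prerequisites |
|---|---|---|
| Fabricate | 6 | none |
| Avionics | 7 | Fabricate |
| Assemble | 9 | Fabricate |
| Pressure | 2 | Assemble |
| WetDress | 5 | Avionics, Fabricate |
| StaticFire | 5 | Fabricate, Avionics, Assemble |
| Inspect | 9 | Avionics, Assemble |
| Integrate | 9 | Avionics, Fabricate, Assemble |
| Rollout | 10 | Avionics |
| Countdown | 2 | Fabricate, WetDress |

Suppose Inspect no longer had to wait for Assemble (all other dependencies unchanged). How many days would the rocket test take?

Before: longest chain Fabricate→Assemble→Inspect = 6+9+9 = 24, finish 24.
Without Assemble→Inspect, Inspect's earliest start moves from 15 to 13.
New critical path: Fabricate→Assemble→Integrate = 6+9+9 = 24 ⇒ 24 days.

24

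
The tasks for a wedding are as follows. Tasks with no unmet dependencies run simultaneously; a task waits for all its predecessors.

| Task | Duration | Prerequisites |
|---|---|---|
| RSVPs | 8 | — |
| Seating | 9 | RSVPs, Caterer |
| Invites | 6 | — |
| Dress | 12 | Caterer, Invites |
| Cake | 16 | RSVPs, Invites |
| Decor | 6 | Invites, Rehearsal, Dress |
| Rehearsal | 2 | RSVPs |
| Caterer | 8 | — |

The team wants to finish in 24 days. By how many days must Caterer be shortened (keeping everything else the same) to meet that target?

2

Current finish: 26 days; target: 24.
Caterer is on every critical path, so each day cut from Caterer cuts the finish by one (this holds down to a finish of 24).
Need 26 − 24 = 2 days off Caterer → Caterer becomes 6 days, finish becomes 24.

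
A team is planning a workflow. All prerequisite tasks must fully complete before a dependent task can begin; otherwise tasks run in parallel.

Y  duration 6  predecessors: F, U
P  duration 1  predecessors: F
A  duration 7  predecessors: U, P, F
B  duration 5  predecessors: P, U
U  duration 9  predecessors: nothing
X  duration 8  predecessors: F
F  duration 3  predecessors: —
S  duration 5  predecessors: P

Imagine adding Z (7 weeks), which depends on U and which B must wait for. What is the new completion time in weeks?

21

Originally the workflow takes 16 weeks.
With Z inserted, B now waits for max(P, U, Z).
New critical path: U→Z→B = 9+7+5 = 21 ⇒ 21 weeks.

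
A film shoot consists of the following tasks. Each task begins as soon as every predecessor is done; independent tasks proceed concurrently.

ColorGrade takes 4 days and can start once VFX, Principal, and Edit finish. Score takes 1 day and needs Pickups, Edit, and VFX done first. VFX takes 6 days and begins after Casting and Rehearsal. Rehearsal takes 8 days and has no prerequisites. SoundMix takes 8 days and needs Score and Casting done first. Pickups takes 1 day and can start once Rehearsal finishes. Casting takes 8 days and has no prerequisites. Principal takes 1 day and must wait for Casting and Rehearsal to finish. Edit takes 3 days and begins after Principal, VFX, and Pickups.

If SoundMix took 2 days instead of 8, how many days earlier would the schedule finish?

5

As given, the longest chain is Casting→VFX→Edit→Score→SoundMix = 8+6+3+1+8 = 26, so the finish is 26 days.
SoundMix lies on that path, so at 2 days the path becomes 20 days.
The binding chain switches to Casting→VFX→Edit→ColorGrade = 8+6+3+4 = 21; finish 21 days.
Change in finish: 21 − 26 = -5 days.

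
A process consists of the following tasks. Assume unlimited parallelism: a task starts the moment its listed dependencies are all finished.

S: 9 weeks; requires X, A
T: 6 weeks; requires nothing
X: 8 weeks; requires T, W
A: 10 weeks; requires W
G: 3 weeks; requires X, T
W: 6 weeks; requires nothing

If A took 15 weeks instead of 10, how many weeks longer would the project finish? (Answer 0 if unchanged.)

Actual critical path: W→A→S = 6+10+9 = 25 ⇒ 25 weeks.
A is on the critical path; changing it to 15 makes that path 30 weeks.
The critical path is still W→A→S; finish is now 30 weeks.
Change in finish: 30 − 25 = +5 weeks.

5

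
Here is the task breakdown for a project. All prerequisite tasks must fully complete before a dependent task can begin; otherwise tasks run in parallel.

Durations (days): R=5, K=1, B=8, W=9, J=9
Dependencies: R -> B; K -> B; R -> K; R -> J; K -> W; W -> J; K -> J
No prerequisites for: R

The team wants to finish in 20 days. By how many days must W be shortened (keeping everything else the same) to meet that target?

Current finish: 24 days; target: 20.
W is on every critical path, so each day cut from W cuts the finish by one (this holds down to a finish of 16).
Need 24 − 20 = 4 days off W → W becomes 5 days, finish becomes 20.

4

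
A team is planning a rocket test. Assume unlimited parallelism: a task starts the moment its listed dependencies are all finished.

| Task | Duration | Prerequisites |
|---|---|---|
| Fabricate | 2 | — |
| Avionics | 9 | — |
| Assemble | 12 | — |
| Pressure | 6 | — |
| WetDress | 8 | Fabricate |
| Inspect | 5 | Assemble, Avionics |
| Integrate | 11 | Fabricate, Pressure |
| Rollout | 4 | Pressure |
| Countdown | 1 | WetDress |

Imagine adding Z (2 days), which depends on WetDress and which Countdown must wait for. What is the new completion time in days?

17

Originally the plan takes 17 days.
With Z inserted, Countdown now waits for max(WetDress, Z).
New critical path: Assemble→Inspect = 12+5 = 17 ⇒ 17 days.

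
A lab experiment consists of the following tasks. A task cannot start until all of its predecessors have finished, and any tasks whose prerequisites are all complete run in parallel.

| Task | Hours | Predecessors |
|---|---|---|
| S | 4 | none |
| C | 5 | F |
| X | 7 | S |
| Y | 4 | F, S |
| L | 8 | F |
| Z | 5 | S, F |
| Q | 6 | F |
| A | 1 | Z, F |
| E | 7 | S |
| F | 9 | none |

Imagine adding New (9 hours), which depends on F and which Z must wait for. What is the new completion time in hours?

24

Originally the project takes 17 hours.
With New inserted, Z now waits for max(S, F, New).
New critical path: F→New→Z→A = 9+9+5+1 = 24 ⇒ 24 hours.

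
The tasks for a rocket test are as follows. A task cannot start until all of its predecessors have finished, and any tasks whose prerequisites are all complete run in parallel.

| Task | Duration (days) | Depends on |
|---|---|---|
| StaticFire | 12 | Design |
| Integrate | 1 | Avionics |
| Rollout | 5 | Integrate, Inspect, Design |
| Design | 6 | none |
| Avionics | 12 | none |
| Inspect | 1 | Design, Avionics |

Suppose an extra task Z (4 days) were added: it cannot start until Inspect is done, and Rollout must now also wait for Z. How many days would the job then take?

22

Originally the job takes 18 days.
With Z inserted, Rollout now waits for max(Integrate, Inspect, Design, Z).
New critical path: Avionics→Inspect→Z→Rollout = 12+1+4+5 = 22 ⇒ 22 days.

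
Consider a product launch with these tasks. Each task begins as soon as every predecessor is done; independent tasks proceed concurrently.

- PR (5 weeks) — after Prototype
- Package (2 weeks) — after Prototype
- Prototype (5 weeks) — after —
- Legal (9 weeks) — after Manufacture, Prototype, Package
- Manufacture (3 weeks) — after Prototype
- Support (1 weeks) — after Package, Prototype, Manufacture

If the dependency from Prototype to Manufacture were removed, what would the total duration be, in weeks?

Before: longest chain Prototype→Manufacture→Legal = 5+3+9 = 17, finish 17.
Without Prototype→Manufacture, Manufacture's earliest start moves from 5 to 0.
After: Prototype→Package→Legal = 5+2+9 = 16 → 16 weeks.

16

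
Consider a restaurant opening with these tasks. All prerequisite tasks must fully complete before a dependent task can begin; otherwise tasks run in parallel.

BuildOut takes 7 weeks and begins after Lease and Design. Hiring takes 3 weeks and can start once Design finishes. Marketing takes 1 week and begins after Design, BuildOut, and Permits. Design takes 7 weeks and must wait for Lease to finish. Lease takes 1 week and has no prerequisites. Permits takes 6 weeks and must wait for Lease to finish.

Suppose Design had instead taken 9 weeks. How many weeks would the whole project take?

18

The binding path is Lease→Design→BuildOut→Marketing = 1+7+7+1 = 16; finish at 16 weeks.
Since Design is critical, the +2 change carries straight to that chain (now 18 weeks).
The critical path is still Lease→Design→BuildOut→Marketing; finish is now 18 weeks.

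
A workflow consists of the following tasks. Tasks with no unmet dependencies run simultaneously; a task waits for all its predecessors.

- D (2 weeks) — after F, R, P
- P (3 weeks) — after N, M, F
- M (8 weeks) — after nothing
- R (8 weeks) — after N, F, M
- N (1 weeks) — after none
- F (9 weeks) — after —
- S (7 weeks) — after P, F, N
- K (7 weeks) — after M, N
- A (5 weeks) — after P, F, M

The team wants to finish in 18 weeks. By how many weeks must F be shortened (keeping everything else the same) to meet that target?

1

Current finish: 19 weeks; target: 18.
F is on every critical path, so each week cut from F cuts the finish by one (this holds down to a finish of 18).
Need 19 − 18 = 1 week off F → F becomes 8 weeks, finish becomes 18.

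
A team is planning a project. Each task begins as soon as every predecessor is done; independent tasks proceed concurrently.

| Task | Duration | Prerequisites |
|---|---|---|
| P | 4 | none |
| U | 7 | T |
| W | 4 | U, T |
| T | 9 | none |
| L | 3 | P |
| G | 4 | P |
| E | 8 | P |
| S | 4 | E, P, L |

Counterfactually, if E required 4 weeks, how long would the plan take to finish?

20

Actual critical path: T→U→W = 9+7+4 = 20 ⇒ 20 weeks.
E has 4 weeks of float (longest path through it is 16).
That remains the longest chain; total 20 weeks.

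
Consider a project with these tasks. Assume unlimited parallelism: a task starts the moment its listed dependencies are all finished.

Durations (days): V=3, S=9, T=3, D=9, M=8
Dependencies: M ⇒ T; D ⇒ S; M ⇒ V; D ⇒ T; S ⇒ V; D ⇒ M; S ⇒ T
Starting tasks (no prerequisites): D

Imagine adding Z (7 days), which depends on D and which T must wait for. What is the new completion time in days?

Originally the job takes 21 days.
With Z inserted, T now waits for max(D, S, M, Z).
New critical path: D→S→T = 9+9+3 = 21 ⇒ 21 days.

21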